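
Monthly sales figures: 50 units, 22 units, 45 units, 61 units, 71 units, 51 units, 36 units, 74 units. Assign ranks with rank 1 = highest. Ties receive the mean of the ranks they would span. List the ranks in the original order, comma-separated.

5, 8, 6, 3, 2, 4, 7, 1

Sorted (descending): 74, 71, 61, 51, 50, 45, 36, 22
No ties — each value takes its position as its rank.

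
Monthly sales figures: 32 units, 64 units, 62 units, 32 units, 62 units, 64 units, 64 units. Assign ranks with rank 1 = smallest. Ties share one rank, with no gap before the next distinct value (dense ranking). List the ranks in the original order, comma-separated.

1, 3, 2, 1, 2, 3, 3

Sorted (ascending): 32, 32, 62, 62, 64, 64, 64
The 2 values of 32 share dense rank 1.
The 2 values of 62 share dense rank 2.
The 3 values of 64 share dense rank 3.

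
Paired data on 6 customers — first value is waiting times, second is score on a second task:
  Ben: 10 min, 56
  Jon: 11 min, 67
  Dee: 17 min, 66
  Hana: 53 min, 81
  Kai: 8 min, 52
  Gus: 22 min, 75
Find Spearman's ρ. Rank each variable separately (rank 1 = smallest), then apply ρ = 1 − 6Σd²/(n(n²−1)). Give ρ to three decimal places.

Ranks of variable 1: 2, 3, 4, 6, 1, 5
Ranks of variable 2: 2, 4, 3, 6, 1, 5
d = r₁ − r₂: 0, -1, 1, 0, 0, 0
d²: 0, 1, 1, 0, 0, 0; Σd² = 2
ρ = 1 − 6·2/(6·35) = 1 − 12/210 = 0.943

0.943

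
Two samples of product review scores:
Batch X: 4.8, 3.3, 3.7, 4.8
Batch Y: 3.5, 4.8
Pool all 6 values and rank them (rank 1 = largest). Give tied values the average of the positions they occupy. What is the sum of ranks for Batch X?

14

Sorted (descending): 4.8, 4.8, 4.8, 3.7, 3.5, 3.3
The 3 values of 4.8 occupy positions 1–3 → average rank 2.
Batch X values → pooled ranks: 4.8→2, 3.3→6, 3.7→4, 4.8→2
Rank sum = 2 + 6 + 4 + 2 = 14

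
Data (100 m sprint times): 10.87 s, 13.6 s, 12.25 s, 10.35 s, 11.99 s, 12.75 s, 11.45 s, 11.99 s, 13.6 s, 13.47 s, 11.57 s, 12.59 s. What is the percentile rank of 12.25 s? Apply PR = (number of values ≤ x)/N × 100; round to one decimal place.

N = 12.
Strictly below 12.25: 6. Equal to 12.25: 1.
PR = 7/12 × 100 = 58.3

58.3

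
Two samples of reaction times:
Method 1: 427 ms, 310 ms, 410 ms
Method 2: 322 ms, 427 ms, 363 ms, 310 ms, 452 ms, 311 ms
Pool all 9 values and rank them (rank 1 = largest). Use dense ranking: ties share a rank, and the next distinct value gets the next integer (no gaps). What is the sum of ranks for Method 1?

12

Sorted (descending): 452, 427, 427, 410, 363, 322, 311, 310, 310
The 2 values of 427 share dense rank 2.
The 2 values of 310 share dense rank 7.
Remaining distinct values take the next consecutive integers.
Method 1 values → pooled ranks: 427→2, 310→7, 410→3
Rank sum = 2 + 7 + 3 = 12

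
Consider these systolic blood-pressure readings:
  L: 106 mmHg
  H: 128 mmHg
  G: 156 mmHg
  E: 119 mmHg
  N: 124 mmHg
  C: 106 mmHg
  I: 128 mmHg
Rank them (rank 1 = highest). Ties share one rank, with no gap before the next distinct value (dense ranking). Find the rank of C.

5

Sorted (descending): 156, 128, 128, 124, 119, 106, 106
The 2 values of 128 share dense rank 2.
The 2 values of 106 share dense rank 5.
Remaining distinct values take the next consecutive integers.
C has value 106 mmHg → rank 5.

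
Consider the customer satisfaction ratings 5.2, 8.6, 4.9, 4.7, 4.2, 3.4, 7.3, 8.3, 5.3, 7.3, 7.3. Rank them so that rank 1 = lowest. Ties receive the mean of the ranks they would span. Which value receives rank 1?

3.4

Sorted (ascending): 3.4, 4.2, 4.7, 4.9, 5.2, 5.3, 7.3, 7.3, 7.3, 8.3, 8.6
The 3 values of 7.3 occupy positions 7–9 → average rank 8.
Rank 1 → value 3.4.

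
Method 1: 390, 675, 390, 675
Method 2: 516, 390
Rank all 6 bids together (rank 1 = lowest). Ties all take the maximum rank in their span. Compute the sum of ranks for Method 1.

Sorted (ascending): 390, 390, 390, 516, 675, 675
The 3 values of 390 occupy positions 1–3 → each gets rank 3.
The 2 values of 675 occupy positions 5–6 → each gets rank 6.
Method 1 values → pooled ranks: 390→3, 675→6, 390→3, 675→6
Rank sum = 3 + 6 + 3 + 6 = 18

18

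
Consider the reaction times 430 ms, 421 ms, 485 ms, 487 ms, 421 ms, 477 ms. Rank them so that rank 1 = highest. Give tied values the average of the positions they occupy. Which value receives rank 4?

430

Sorted (descending): 487, 485, 477, 430, 421, 421
The 2 values of 421 occupy positions 5–6 → average rank (5+6)/2 = 5.5.
Rank 4 → value 430.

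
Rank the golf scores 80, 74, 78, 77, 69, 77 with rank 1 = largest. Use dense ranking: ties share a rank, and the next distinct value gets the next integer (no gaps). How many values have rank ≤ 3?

4

Sorted (descending): 80, 78, 77, 77, 74, 69
The 2 values of 77 share dense rank 3.
Remaining distinct values take the next consecutive integers.
Ranks ≤ 3: {1, 2, 3, 3} → 4 values.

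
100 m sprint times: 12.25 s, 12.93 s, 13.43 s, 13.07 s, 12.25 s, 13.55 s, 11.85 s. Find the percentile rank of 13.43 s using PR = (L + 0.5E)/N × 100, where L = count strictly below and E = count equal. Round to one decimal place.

78.6

N = 7.
Strictly below 13.43: 5. Equal to 13.43: 1.
PR = (5 + 0.5·1)/7 × 100 = 78.6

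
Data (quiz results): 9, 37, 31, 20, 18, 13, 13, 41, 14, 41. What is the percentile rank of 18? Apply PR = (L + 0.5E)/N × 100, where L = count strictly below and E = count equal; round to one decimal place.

N = 10.
Strictly below 18: 4. Equal to 18: 1.
PR = (4 + 0.5·1)/10 × 100 = 45.0

45.0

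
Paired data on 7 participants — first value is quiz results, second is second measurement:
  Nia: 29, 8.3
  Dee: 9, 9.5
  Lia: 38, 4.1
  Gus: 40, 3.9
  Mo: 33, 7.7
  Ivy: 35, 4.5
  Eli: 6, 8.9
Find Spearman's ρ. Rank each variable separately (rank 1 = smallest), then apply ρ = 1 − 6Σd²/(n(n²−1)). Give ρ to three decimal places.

-0.964

Ranks of variable 1: 3, 2, 6, 7, 4, 5, 1
Ranks of variable 2: 5, 7, 2, 1, 4, 3, 6
d = r₁ − r₂: -2, -5, 4, 6, 0, 2, -5
d²: 4, 25, 16, 36, 0, 4, 25; Σd² = 110
ρ = 1 − 6·110/(7·48) = 1 − 660/336 = -0.964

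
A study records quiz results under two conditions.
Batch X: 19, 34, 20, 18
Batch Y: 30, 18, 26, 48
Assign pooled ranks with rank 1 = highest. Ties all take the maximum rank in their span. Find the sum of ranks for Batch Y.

Sorted (descending): 48, 34, 30, 26, 20, 19, 18, 18
The 2 values of 18 occupy positions 7–8 → each gets rank 8.
Batch Y values → pooled ranks: 30→3, 18→8, 26→4, 48→1
Rank sum = 3 + 8 + 4 + 1 = 16

16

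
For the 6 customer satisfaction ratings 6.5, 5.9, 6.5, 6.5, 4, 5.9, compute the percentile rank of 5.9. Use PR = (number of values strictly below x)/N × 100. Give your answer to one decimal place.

N = 6.
Strictly below 5.9: 1. Equal to 5.9: 2.
PR = 1/6 × 100 = 16.7

16.7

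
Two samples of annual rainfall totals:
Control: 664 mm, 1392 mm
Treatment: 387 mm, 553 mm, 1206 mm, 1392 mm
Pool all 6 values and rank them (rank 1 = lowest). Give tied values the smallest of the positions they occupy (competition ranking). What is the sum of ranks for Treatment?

Sorted (ascending): 387, 553, 664, 1206, 1392, 1392
The 2 values of 1392 occupy positions 5–6 → each gets rank 5.
Treatment values → pooled ranks: 387→1, 553→2, 1206→4, 1392→5
Rank sum = 1 + 2 + 4 + 5 = 12

12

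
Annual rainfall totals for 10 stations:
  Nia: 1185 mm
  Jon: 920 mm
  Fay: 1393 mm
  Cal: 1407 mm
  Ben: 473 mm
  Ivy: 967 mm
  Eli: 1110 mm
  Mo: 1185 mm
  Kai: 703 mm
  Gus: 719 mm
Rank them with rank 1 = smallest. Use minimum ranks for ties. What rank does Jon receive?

4

Sorted (ascending): 473, 703, 719, 920, 967, 1110, 1185, 1185, 1393, 1407
The 2 values of 1185 occupy positions 7–8 → each gets rank 7.
Jon has value 920 mm → rank 4.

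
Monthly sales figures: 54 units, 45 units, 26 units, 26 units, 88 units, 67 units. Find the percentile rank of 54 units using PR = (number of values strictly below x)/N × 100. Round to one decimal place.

N = 6.
Strictly below 54: 3. Equal to 54: 1.
PR = 3/6 × 100 = 50.0

50.0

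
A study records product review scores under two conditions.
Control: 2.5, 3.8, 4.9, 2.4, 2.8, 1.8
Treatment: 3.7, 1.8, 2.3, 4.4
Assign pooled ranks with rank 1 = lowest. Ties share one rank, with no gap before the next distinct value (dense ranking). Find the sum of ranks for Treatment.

Sorted (ascending): 1.8, 1.8, 2.3, 2.4, 2.5, 2.8, 3.7, 3.8, 4.4, 4.9
The 2 values of 1.8 share dense rank 1.
Remaining distinct values take the next consecutive integers.
Treatment values → pooled ranks: 3.7→6, 1.8→1, 2.3→2, 4.4→8
Rank sum = 6 + 1 + 2 + 8 = 17

17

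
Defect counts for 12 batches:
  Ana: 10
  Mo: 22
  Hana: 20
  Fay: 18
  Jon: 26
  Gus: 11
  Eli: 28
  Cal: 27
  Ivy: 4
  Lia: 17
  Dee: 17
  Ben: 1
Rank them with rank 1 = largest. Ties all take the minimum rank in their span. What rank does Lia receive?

Sorted (descending): 28, 27, 26, 22, 20, 18, 17, 17, 11, 10, 4, 1
The 2 values of 17 occupy positions 7–8 → each gets rank 7.
Lia has value 17 → rank 7.

7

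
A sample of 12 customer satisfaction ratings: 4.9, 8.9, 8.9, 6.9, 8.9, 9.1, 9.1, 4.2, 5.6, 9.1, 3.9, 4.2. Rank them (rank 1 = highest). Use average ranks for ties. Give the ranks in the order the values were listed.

Sorted (descending): 9.1, 9.1, 9.1, 8.9, 8.9, 8.9, 6.9, 5.6, 4.9, 4.2, 4.2, 3.9
The 3 values of 9.1 occupy positions 1–3 → average rank 2.
The 3 values of 8.9 occupy positions 4–6 → average rank 5.
The 2 values of 4.2 occupy positions 10–11 → average rank (10+11)/2 = 10.5.

9, 5, 5, 7, 5, 2, 2, 10.5, 8, 2, 12, 10.5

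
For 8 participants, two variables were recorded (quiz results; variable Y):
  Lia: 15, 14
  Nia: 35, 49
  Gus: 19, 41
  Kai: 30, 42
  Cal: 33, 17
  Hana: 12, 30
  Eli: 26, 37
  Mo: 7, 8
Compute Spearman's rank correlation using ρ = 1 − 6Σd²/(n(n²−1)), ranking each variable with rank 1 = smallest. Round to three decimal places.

Ranks of variable 1: 3, 8, 4, 6, 7, 2, 5, 1
Ranks of variable 2: 2, 8, 6, 7, 3, 4, 5, 1
d = r₁ − r₂: 1, 0, -2, -1, 4, -2, 0, 0
d²: 1, 0, 4, 1, 16, 4, 0, 0; Σd² = 26
ρ = 1 − 6·26/(8·63) = 1 − 156/504 = 0.690

0.690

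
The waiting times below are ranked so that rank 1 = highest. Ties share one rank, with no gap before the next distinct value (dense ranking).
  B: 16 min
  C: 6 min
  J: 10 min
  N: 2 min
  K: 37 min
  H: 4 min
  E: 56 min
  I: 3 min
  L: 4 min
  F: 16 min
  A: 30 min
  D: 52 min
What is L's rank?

Sorted (descending): 56, 52, 37, 30, 16, 16, 10, 6, 4, 4, 3, 2
The 2 values of 16 share dense rank 5.
The 2 values of 4 share dense rank 8.
Remaining distinct values take the next consecutive integers.
L has value 4 min → rank 8.

8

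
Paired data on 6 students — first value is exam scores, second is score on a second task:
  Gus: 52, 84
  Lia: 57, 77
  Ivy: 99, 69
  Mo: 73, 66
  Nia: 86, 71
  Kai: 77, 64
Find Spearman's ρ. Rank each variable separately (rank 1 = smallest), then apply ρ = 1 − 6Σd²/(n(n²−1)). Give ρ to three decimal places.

-0.543

Ranks of variable 1: 1, 2, 6, 3, 5, 4
Ranks of variable 2: 6, 5, 3, 2, 4, 1
d = r₁ − r₂: -5, -3, 3, 1, 1, 3
d²: 25, 9, 9, 1, 1, 9; Σd² = 54
ρ = 1 − 6·54/(6·35) = 1 − 324/210 = -0.543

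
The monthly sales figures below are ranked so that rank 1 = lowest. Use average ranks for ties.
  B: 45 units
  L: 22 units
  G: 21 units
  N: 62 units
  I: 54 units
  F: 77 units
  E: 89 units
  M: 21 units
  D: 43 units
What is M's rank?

Sorted (ascending): 21, 21, 22, 43, 45, 54, 62, 77, 89
The 2 values of 21 occupy positions 1–2 → average rank (1+2)/2 = 1.5.
M has value 21 units → rank 1.5.

1.5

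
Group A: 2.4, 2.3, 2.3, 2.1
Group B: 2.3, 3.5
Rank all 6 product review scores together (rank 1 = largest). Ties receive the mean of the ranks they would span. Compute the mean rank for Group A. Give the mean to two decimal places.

Sorted (descending): 3.5, 2.4, 2.3, 2.3, 2.3, 2.1
The 3 values of 2.3 occupy positions 3–5 → average rank 4.
Group A values → pooled ranks: 2.4→2, 2.3→4, 2.3→4, 2.1→6
Mean rank = (2 + 4 + 4 + 6) / 4 = 4.00

4.00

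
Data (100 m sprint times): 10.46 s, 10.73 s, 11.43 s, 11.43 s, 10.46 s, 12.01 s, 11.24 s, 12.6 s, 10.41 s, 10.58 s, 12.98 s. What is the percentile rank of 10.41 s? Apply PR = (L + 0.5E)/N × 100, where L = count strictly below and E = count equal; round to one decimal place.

4.5

N = 11.
Strictly below 10.41: 0. Equal to 10.41: 1.
PR = (0 + 0.5·1)/11 × 100 = 4.5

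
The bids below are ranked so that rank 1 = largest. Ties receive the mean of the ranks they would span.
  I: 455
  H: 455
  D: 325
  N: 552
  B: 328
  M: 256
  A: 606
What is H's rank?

3.5

Sorted (descending): 606, 552, 455, 455, 328, 325, 256
The 2 values of 455 occupy positions 3–4 → average rank (3+4)/2 = 3.5.
H has value 455 → rank 3.5.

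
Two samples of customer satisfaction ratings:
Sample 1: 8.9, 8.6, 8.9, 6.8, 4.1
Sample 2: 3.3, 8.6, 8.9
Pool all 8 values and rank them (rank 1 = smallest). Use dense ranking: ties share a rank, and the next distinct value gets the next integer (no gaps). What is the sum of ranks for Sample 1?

19

Sorted (ascending): 3.3, 4.1, 6.8, 8.6, 8.6, 8.9, 8.9, 8.9
The 2 values of 8.6 share dense rank 4.
The 3 values of 8.9 share dense rank 5.
Remaining distinct values take the next consecutive integers.
Sample 1 values → pooled ranks: 8.9→5, 8.6→4, 8.9→5, 6.8→3, 4.1→2
Rank sum = 5 + 4 + 5 + 3 + 2 = 19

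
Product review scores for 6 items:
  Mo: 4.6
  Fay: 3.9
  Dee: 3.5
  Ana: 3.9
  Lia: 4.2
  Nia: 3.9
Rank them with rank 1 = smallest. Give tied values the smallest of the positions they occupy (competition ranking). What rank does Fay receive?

Sorted (ascending): 3.5, 3.9, 3.9, 3.9, 4.2, 4.6
The 3 values of 3.9 occupy positions 2–4 → each gets rank 2.
Fay has value 3.9 → rank 2.

2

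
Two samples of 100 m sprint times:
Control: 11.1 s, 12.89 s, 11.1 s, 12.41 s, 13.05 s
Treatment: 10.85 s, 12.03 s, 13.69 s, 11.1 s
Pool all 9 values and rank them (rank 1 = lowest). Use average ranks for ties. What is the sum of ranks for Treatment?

18

Sorted (ascending): 10.85, 11.1, 11.1, 11.1, 12.03, 12.41, 12.89, 13.05, 13.69
The 3 values of 11.1 occupy positions 2–4 → average rank 3.
Treatment values → pooled ranks: 10.85→1, 12.03→5, 13.69→9, 11.1→3
Rank sum = 1 + 5 + 9 + 3 = 18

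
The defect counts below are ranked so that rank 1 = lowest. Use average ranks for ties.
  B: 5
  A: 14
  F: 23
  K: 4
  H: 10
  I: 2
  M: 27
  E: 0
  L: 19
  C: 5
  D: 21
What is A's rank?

7

Sorted (ascending): 0, 2, 4, 5, 5, 10, 14, 19, 21, 23, 27
The 2 values of 5 occupy positions 4–5 → average rank (4+5)/2 = 4.5.
A has value 14 → rank 7.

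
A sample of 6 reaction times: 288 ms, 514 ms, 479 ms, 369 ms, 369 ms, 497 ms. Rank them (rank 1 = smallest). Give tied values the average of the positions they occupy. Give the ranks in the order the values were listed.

Sorted (ascending): 288, 369, 369, 479, 497, 514
The 2 values of 369 occupy positions 2–3 → average rank (2+3)/2 = 2.5.

1, 6, 4, 2.5, 2.5, 5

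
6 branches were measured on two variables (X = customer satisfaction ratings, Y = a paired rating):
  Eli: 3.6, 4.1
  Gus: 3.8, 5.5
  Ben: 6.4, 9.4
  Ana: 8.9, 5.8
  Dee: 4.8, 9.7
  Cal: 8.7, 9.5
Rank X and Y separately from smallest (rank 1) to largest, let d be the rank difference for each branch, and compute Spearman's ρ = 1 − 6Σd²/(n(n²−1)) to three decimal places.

Ranks of variable 1: 1, 2, 4, 6, 3, 5
Ranks of variable 2: 1, 2, 4, 3, 6, 5
d = r₁ − r₂: 0, 0, 0, 3, -3, 0
d²: 0, 0, 0, 9, 9, 0; Σd² = 18
ρ = 1 − 6·18/(6·35) = 1 − 108/210 = 0.486

0.486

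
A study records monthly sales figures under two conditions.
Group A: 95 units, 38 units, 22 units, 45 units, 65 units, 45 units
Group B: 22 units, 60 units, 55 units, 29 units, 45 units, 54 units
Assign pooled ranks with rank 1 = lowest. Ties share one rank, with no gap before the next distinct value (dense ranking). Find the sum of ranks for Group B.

Sorted (ascending): 22, 22, 29, 38, 45, 45, 45, 54, 55, 60, 65, 95
The 2 values of 22 share dense rank 1.
The 3 values of 45 share dense rank 4.
Remaining distinct values take the next consecutive integers.
Group B values → pooled ranks: 22→1, 60→7, 55→6, 29→2, 45→4, 54→5
Rank sum = 1 + 7 + 6 + 2 + 4 + 5 = 25

25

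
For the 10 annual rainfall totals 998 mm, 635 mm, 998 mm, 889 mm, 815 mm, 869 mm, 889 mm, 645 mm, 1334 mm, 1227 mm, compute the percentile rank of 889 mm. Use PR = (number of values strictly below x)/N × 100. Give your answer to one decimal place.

N = 10.
Strictly below 889: 4. Equal to 889: 2.
PR = 4/10 × 100 = 40.0

40.0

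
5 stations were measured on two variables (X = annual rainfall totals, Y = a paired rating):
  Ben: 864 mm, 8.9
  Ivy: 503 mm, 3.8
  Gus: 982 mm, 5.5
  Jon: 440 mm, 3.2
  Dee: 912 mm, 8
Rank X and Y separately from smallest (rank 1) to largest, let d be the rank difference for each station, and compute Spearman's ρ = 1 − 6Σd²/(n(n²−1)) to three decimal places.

Ranks of variable 1: 3, 2, 5, 1, 4
Ranks of variable 2: 5, 2, 3, 1, 4
d = r₁ − r₂: -2, 0, 2, 0, 0
d²: 4, 0, 4, 0, 0; Σd² = 8
ρ = 1 − 6·8/(5·24) = 1 − 48/120 = 0.600

0.600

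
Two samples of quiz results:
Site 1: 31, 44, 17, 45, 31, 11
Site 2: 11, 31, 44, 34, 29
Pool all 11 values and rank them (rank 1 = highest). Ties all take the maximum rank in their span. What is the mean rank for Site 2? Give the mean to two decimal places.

6.60

Sorted (descending): 45, 44, 44, 34, 31, 31, 31, 29, 17, 11, 11
The 2 values of 44 occupy positions 2–3 → each gets rank 3.
The 3 values of 31 occupy positions 5–7 → each gets rank 7.
The 2 values of 11 occupy positions 10–11 → each gets rank 11.
Site 2 values → pooled ranks: 11→11, 31→7, 44→3, 34→4, 29→8
Mean rank = (11 + 7 + 3 + 4 + 8) / 5 = 6.60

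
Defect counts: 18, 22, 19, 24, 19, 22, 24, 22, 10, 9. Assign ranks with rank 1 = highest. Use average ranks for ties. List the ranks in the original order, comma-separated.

Sorted (descending): 24, 24, 22, 22, 22, 19, 19, 18, 10, 9
The 2 values of 24 occupy positions 1–2 → average rank (1+2)/2 = 1.5.
The 3 values of 22 occupy positions 3–5 → average rank 4.
The 2 values of 19 occupy positions 6–7 → average rank (6+7)/2 = 6.5.

8, 4, 6.5, 1.5, 6.5, 4, 1.5, 4, 9, 10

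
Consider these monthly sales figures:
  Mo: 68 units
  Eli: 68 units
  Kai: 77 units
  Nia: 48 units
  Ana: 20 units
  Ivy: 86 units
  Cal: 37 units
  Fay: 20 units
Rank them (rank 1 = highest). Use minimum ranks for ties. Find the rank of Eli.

Sorted (descending): 86, 77, 68, 68, 48, 37, 20, 20
The 2 values of 68 occupy positions 3–4 → each gets rank 3.
The 2 values of 20 occupy positions 7–8 → each gets rank 7.
Eli has value 68 units → rank 3.

3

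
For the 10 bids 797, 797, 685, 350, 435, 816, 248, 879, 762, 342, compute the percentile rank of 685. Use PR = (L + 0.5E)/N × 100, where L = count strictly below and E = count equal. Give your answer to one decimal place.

45.0

N = 10.
Strictly below 685: 4. Equal to 685: 1.
PR = (4 + 0.5·1)/10 × 100 = 45.0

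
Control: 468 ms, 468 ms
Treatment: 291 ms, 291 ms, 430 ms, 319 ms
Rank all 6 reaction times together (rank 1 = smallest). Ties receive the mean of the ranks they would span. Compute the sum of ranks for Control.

Sorted (ascending): 291, 291, 319, 430, 468, 468
The 2 values of 291 occupy positions 1–2 → average rank (1+2)/2 = 1.5.
The 2 values of 468 occupy positions 5–6 → average rank (5+6)/2 = 5.5.
Control values → pooled ranks: 468→5.5, 468→5.5
Rank sum = 5.5 + 5.5 = 11

11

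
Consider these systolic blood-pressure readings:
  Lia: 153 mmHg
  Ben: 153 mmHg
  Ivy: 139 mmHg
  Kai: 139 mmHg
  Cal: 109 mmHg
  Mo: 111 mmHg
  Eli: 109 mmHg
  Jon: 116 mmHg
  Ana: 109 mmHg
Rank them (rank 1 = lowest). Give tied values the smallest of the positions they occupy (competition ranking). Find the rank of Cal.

Sorted (ascending): 109, 109, 109, 111, 116, 139, 139, 153, 153
The 3 values of 109 occupy positions 1–3 → each gets rank 1.
The 2 values of 139 occupy positions 6–7 → each gets rank 6.
The 2 values of 153 occupy positions 8–9 → each gets rank 8.
Cal has value 109 mmHg → rank 1.

1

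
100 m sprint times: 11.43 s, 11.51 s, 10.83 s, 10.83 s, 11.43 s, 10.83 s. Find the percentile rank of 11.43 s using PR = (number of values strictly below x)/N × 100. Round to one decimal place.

N = 6.
Strictly below 11.43: 3. Equal to 11.43: 2.
PR = 3/6 × 100 = 50.0

50.0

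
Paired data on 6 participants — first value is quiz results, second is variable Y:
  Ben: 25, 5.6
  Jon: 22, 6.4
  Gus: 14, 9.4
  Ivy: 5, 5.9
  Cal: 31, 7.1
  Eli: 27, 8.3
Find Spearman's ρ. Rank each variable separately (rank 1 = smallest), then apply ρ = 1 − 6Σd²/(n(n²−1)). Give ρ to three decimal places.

0.143

Ranks of variable 1: 4, 3, 2, 1, 6, 5
Ranks of variable 2: 1, 3, 6, 2, 4, 5
d = r₁ − r₂: 3, 0, -4, -1, 2, 0
d²: 9, 0, 16, 1, 4, 0; Σd² = 30
ρ = 1 − 6·30/(6·35) = 1 − 180/210 = 0.143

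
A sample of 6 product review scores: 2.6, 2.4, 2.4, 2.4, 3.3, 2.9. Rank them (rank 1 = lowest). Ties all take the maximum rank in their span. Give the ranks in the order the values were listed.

4, 3, 3, 3, 6, 5

Sorted (ascending): 2.4, 2.4, 2.4, 2.6, 2.9, 3.3
The 3 values of 2.4 occupy positions 1–3 → each gets rank 3.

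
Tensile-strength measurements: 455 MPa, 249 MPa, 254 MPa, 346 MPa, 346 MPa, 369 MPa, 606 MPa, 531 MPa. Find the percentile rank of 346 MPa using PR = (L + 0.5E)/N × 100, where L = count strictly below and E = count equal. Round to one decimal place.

37.5

N = 8.
Strictly below 346: 2. Equal to 346: 2.
PR = (2 + 0.5·2)/8 × 100 = 37.5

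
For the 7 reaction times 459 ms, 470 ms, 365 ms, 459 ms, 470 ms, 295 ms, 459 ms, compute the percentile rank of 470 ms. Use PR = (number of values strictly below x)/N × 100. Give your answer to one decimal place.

N = 7.
Strictly below 470: 5. Equal to 470: 2.
PR = 5/7 × 100 = 71.4

71.4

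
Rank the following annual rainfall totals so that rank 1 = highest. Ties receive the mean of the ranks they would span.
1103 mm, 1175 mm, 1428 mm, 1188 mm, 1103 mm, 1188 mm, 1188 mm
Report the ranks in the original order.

6.5, 5, 1, 3, 6.5, 3, 3

Sorted (descending): 1428, 1188, 1188, 1188, 1175, 1103, 1103
The 3 values of 1188 occupy positions 2–4 → average rank 3.
The 2 values of 1103 occupy positions 6–7 → average rank (6+7)/2 = 6.5.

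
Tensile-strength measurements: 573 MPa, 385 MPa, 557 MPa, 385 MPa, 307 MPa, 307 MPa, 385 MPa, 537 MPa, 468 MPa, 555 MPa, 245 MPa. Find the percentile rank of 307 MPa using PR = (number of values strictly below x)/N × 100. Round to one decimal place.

9.1

N = 11.
Strictly below 307: 1. Equal to 307: 2.
PR = 1/11 × 100 = 9.1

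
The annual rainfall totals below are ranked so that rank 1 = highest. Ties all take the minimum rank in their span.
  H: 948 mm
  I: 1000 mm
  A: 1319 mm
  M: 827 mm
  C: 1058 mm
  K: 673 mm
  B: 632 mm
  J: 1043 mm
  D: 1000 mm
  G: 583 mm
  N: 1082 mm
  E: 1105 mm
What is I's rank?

6

Sorted (descending): 1319, 1105, 1082, 1058, 1043, 1000, 1000, 948, 827, 673, 632, 583
The 2 values of 1000 occupy positions 6–7 → each gets rank 6.
I has value 1000 mm → rank 6.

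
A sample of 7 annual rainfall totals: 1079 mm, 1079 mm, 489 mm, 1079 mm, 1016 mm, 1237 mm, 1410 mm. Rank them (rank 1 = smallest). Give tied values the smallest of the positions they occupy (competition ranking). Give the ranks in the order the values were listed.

Sorted (ascending): 489, 1016, 1079, 1079, 1079, 1237, 1410
The 3 values of 1079 occupy positions 3–5 → each gets rank 3.

3, 3, 1, 3, 2, 6, 7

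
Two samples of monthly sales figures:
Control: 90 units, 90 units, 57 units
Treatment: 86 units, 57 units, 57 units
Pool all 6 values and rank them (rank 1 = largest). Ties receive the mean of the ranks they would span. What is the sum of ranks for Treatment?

Sorted (descending): 90, 90, 86, 57, 57, 57
The 2 values of 90 occupy positions 1–2 → average rank (1+2)/2 = 1.5.
The 3 values of 57 occupy positions 4–6 → average rank 5.
Treatment values → pooled ranks: 86→3, 57→5, 57→5
Rank sum = 3 + 5 + 5 = 13

13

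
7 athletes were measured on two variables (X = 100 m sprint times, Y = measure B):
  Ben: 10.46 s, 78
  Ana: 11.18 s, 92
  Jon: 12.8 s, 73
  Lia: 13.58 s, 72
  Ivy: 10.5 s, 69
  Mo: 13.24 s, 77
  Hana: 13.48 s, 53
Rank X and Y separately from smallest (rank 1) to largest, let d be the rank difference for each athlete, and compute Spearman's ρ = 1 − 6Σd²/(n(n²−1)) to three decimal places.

Ranks of variable 1: 1, 3, 4, 7, 2, 5, 6
Ranks of variable 2: 6, 7, 4, 3, 2, 5, 1
d = r₁ − r₂: -5, -4, 0, 4, 0, 0, 5
d²: 25, 16, 0, 16, 0, 0, 25; Σd² = 82
ρ = 1 − 6·82/(7·48) = 1 − 492/336 = -0.464

-0.464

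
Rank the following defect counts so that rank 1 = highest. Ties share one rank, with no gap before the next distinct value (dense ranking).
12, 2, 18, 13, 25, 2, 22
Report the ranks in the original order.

5, 6, 3, 4, 1, 6, 2

Sorted (descending): 25, 22, 18, 13, 12, 2, 2
The 2 values of 2 share dense rank 6.
Remaining distinct values take the next consecutive integers.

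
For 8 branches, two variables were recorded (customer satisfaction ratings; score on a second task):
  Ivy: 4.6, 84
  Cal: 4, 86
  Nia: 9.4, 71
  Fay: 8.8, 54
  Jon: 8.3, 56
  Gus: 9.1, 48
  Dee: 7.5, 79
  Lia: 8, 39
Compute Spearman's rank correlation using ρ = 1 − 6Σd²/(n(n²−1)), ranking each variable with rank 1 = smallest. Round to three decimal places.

-0.619

Ranks of variable 1: 2, 1, 8, 6, 5, 7, 3, 4
Ranks of variable 2: 7, 8, 5, 3, 4, 2, 6, 1
d = r₁ − r₂: -5, -7, 3, 3, 1, 5, -3, 3
d²: 25, 49, 9, 9, 1, 25, 9, 9; Σd² = 136
ρ = 1 − 6·136/(8·63) = 1 − 816/504 = -0.619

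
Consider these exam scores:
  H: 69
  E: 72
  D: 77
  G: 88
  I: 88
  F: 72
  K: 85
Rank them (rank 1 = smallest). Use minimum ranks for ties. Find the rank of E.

Sorted (ascending): 69, 72, 72, 77, 85, 88, 88
The 2 values of 72 occupy positions 2–3 → each gets rank 2.
The 2 values of 88 occupy positions 6–7 → each gets rank 6.
E has value 72 → rank 2.

2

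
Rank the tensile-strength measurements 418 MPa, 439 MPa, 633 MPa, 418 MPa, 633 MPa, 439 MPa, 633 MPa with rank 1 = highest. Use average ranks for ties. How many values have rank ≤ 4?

Sorted (descending): 633, 633, 633, 439, 439, 418, 418
The 3 values of 633 occupy positions 1–3 → average rank 2.
The 2 values of 439 occupy positions 4–5 → average rank (4+5)/2 = 4.5.
The 2 values of 418 occupy positions 6–7 → average rank (6+7)/2 = 6.5.
Ranks ≤ 4: {2, 2, 2} → 3 values.

3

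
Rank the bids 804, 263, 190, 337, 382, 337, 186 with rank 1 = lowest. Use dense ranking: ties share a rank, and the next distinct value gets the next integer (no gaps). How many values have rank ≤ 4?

Sorted (ascending): 186, 190, 263, 337, 337, 382, 804
The 2 values of 337 share dense rank 4.
Remaining distinct values take the next consecutive integers.
Ranks ≤ 4: {1, 2, 3, 4, 4} → 5 values.

5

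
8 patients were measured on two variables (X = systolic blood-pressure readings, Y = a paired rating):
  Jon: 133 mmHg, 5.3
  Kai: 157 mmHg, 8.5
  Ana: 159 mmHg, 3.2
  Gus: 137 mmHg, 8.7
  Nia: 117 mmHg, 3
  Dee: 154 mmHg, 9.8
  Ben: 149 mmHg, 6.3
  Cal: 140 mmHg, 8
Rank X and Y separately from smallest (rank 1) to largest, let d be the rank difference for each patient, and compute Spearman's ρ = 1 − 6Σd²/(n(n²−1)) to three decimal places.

Ranks of variable 1: 2, 7, 8, 3, 1, 6, 5, 4
Ranks of variable 2: 3, 6, 2, 7, 1, 8, 4, 5
d = r₁ − r₂: -1, 1, 6, -4, 0, -2, 1, -1
d²: 1, 1, 36, 16, 0, 4, 1, 1; Σd² = 60
ρ = 1 − 6·60/(8·63) = 1 − 360/504 = 0.286

0.286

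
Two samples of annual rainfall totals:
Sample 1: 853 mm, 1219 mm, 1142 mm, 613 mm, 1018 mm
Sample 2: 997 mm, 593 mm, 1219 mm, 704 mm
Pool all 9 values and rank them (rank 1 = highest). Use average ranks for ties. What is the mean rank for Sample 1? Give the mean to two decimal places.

4.50

Sorted (descending): 1219, 1219, 1142, 1018, 997, 853, 704, 613, 593
The 2 values of 1219 occupy positions 1–2 → average rank (1+2)/2 = 1.5.
Sample 1 values → pooled ranks: 853→6, 1219→1.5, 1142→3, 613→8, 1018→4
Mean rank = (6 + 1.5 + 3 + 8 + 4) / 5 = 4.50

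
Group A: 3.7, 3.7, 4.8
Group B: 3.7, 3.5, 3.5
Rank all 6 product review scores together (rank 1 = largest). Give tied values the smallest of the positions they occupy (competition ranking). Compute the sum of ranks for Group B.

12

Sorted (descending): 4.8, 3.7, 3.7, 3.7, 3.5, 3.5
The 3 values of 3.7 occupy positions 2–4 → each gets rank 2.
The 2 values of 3.5 occupy positions 5–6 → each gets rank 5.
Group B values → pooled ranks: 3.7→2, 3.5→5, 3.5→5
Rank sum = 2 + 5 + 5 = 12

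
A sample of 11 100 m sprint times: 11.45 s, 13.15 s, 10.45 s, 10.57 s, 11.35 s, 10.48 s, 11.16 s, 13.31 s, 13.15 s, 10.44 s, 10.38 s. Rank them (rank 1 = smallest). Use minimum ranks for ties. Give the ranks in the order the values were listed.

8, 9, 3, 5, 7, 4, 6, 11, 9, 2, 1

Sorted (ascending): 10.38, 10.44, 10.45, 10.48, 10.57, 11.16, 11.35, 11.45, 13.15, 13.15, 13.31
The 2 values of 13.15 occupy positions 9–10 → each gets rank 9.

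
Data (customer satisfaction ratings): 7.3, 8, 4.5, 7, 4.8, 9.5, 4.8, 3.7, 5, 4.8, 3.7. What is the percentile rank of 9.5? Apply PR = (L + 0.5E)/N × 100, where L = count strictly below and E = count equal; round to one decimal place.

N = 11.
Strictly below 9.5: 10. Equal to 9.5: 1.
PR = (10 + 0.5·1)/11 × 100 = 95.5

95.5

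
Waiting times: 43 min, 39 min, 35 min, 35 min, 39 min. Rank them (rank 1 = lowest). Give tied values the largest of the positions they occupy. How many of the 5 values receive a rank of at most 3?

Sorted (ascending): 35, 35, 39, 39, 43
The 2 values of 35 occupy positions 1–2 → each gets rank 2.
The 2 values of 39 occupy positions 3–4 → each gets rank 4.
Ranks ≤ 3: {2, 2} → 2 values.

2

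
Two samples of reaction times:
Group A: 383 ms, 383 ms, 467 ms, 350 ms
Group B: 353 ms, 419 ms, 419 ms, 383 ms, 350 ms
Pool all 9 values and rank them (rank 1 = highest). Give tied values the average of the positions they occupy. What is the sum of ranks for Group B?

Sorted (descending): 467, 419, 419, 383, 383, 383, 353, 350, 350
The 2 values of 419 occupy positions 2–3 → average rank (2+3)/2 = 2.5.
The 3 values of 383 occupy positions 4–6 → average rank 5.
The 2 values of 350 occupy positions 8–9 → average rank (8+9)/2 = 8.5.
Group B values → pooled ranks: 353→7, 419→2.5, 419→2.5, 383→5, 350→8.5
Rank sum = 7 + 2.5 + 2.5 + 5 + 8.5 = 25.5

25.5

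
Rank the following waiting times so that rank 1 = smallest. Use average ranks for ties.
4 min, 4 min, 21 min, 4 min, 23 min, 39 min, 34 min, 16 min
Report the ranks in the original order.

2, 2, 5, 2, 6, 8, 7, 4

Sorted (ascending): 4, 4, 4, 16, 21, 23, 34, 39
The 3 values of 4 occupy positions 1–3 → average rank 2.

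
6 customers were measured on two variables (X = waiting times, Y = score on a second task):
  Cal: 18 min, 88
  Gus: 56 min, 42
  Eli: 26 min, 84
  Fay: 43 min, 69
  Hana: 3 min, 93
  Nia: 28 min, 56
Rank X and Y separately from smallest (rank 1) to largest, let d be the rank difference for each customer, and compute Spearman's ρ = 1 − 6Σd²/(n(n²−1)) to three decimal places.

Ranks of variable 1: 2, 6, 3, 5, 1, 4
Ranks of variable 2: 5, 1, 4, 3, 6, 2
d = r₁ − r₂: -3, 5, -1, 2, -5, 2
d²: 9, 25, 1, 4, 25, 4; Σd² = 68
ρ = 1 − 6·68/(6·35) = 1 − 408/210 = -0.943

-0.943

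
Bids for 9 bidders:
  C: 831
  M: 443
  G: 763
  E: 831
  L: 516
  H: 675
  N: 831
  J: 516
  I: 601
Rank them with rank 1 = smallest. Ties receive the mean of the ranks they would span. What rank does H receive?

5

Sorted (ascending): 443, 516, 516, 601, 675, 763, 831, 831, 831
The 2 values of 516 occupy positions 2–3 → average rank (2+3)/2 = 2.5.
The 3 values of 831 occupy positions 7–9 → average rank 8.
H has value 675 → rank 5.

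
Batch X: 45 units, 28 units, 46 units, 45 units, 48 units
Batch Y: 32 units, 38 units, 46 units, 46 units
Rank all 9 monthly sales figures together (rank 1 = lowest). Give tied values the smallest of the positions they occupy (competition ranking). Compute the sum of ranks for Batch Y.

17

Sorted (ascending): 28, 32, 38, 45, 45, 46, 46, 46, 48
The 2 values of 45 occupy positions 4–5 → each gets rank 4.
The 3 values of 46 occupy positions 6–8 → each gets rank 6.
Batch Y values → pooled ranks: 32→2, 38→3, 46→6, 46→6
Rank sum = 2 + 3 + 6 + 6 = 17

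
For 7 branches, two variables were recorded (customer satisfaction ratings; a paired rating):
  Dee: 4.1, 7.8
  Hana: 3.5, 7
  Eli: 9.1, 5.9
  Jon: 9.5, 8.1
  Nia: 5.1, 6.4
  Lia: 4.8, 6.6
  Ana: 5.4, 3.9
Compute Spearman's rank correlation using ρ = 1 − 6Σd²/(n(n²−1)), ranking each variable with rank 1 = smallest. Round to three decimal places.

-0.179

Ranks of variable 1: 2, 1, 6, 7, 4, 3, 5
Ranks of variable 2: 6, 5, 2, 7, 3, 4, 1
d = r₁ − r₂: -4, -4, 4, 0, 1, -1, 4
d²: 16, 16, 16, 0, 1, 1, 16; Σd² = 66
ρ = 1 − 6·66/(7·48) = 1 − 396/336 = -0.179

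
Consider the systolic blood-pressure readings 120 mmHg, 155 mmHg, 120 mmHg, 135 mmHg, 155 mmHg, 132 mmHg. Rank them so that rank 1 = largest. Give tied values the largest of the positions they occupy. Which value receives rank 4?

132

Sorted (descending): 155, 155, 135, 132, 120, 120
The 2 values of 155 occupy positions 1–2 → each gets rank 2.
The 2 values of 120 occupy positions 5–6 → each gets rank 6.
Rank 4 → value 132.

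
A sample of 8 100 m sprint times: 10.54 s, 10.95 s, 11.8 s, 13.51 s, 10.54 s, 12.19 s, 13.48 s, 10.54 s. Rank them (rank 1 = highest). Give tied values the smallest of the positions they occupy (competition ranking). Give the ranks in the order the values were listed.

6, 5, 4, 1, 6, 3, 2, 6

Sorted (descending): 13.51, 13.48, 12.19, 11.8, 10.95, 10.54, 10.54, 10.54
The 3 values of 10.54 occupy positions 6–8 → each gets rank 6.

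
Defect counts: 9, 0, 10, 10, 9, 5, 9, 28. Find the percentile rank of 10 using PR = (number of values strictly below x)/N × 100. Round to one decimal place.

N = 8.
Strictly below 10: 5. Equal to 10: 2.
PR = 5/8 × 100 = 62.5

62.5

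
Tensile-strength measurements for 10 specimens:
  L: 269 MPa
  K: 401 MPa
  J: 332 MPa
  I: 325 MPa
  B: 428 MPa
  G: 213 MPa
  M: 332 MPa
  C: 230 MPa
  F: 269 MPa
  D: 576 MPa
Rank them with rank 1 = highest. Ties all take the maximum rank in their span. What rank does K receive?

3

Sorted (descending): 576, 428, 401, 332, 332, 325, 269, 269, 230, 213
The 2 values of 332 occupy positions 4–5 → each gets rank 5.
The 2 values of 269 occupy positions 7–8 → each gets rank 8.
K has value 401 MPa → rank 3.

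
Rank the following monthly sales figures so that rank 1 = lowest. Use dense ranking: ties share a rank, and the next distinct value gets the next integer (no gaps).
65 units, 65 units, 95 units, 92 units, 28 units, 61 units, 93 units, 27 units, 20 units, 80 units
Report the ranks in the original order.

5, 5, 9, 7, 3, 4, 8, 2, 1, 6

Sorted (ascending): 20, 27, 28, 61, 65, 65, 80, 92, 93, 95
The 2 values of 65 share dense rank 5.
Remaining distinct values take the next consecutive integers.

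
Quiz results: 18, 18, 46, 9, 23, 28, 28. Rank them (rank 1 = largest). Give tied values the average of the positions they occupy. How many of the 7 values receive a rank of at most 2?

1

Sorted (descending): 46, 28, 28, 23, 18, 18, 9
The 2 values of 28 occupy positions 2–3 → average rank (2+3)/2 = 2.5.
The 2 values of 18 occupy positions 5–6 → average rank (5+6)/2 = 5.5.
Ranks ≤ 2: {1} → 1 value.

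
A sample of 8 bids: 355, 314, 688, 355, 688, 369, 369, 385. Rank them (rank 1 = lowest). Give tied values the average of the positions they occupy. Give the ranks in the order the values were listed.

Sorted (ascending): 314, 355, 355, 369, 369, 385, 688, 688
The 2 values of 355 occupy positions 2–3 → average rank (2+3)/2 = 2.5.
The 2 values of 369 occupy positions 4–5 → average rank (4+5)/2 = 4.5.
The 2 values of 688 occupy positions 7–8 → average rank (7+8)/2 = 7.5.

2.5, 1, 7.5, 2.5, 7.5, 4.5, 4.5, 6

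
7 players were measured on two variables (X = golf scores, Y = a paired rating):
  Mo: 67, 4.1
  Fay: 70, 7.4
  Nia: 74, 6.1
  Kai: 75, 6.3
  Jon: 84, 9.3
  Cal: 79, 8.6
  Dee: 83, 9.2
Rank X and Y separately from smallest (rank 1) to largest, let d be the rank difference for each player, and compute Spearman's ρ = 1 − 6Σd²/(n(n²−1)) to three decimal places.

Ranks of variable 1: 1, 2, 3, 4, 7, 5, 6
Ranks of variable 2: 1, 4, 2, 3, 7, 5, 6
d = r₁ − r₂: 0, -2, 1, 1, 0, 0, 0
d²: 0, 4, 1, 1, 0, 0, 0; Σd² = 6
ρ = 1 − 6·6/(7·48) = 1 − 36/336 = 0.893

0.893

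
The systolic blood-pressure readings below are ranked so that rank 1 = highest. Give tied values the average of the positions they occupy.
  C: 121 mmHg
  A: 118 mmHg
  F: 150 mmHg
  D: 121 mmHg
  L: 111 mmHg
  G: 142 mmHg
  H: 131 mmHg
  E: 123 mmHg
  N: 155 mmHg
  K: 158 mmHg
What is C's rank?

7.5

Sorted (descending): 158, 155, 150, 142, 131, 123, 121, 121, 118, 111
The 2 values of 121 occupy positions 7–8 → average rank (7+8)/2 = 7.5.
C has value 121 mmHg → rank 7.5.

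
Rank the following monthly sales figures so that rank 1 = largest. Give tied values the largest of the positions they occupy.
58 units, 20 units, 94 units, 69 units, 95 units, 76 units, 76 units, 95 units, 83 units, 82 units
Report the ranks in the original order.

9, 10, 3, 8, 2, 7, 7, 2, 4, 5

Sorted (descending): 95, 95, 94, 83, 82, 76, 76, 69, 58, 20
The 2 values of 95 occupy positions 1–2 → each gets rank 2.
The 2 values of 76 occupy positions 6–7 → each gets rank 7.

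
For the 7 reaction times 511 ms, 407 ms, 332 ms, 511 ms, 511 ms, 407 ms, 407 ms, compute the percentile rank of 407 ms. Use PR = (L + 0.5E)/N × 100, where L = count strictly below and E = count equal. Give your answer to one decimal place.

N = 7.
Strictly below 407: 1. Equal to 407: 3.
PR = (1 + 0.5·3)/7 × 100 = 35.7

35.7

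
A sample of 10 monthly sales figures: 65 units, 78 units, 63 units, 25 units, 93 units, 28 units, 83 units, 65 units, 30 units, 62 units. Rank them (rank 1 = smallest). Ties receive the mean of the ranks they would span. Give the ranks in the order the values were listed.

Sorted (ascending): 25, 28, 30, 62, 63, 65, 65, 78, 83, 93
The 2 values of 65 occupy positions 6–7 → average rank (6+7)/2 = 6.5.

6.5, 8, 5, 1, 10, 2, 9, 6.5, 3, 4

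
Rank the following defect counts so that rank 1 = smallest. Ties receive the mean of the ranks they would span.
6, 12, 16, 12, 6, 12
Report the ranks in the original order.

Sorted (ascending): 6, 6, 12, 12, 12, 16
The 2 values of 6 occupy positions 1–2 → average rank (1+2)/2 = 1.5.
The 3 values of 12 occupy positions 3–5 → average rank 4.

1.5, 4, 6, 4, 1.5, 4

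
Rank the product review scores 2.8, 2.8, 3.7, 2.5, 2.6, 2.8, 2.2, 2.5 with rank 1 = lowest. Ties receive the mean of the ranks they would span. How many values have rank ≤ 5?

Sorted (ascending): 2.2, 2.5, 2.5, 2.6, 2.8, 2.8, 2.8, 3.7
The 2 values of 2.5 occupy positions 2–3 → average rank (2+3)/2 = 2.5.
The 3 values of 2.8 occupy positions 5–7 → average rank 6.
Ranks ≤ 5: {1, 2.5, 2.5, 4} → 4 values.

4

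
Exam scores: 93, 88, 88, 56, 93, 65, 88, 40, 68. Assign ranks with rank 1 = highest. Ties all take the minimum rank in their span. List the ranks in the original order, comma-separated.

1, 3, 3, 8, 1, 7, 3, 9, 6

Sorted (descending): 93, 93, 88, 88, 88, 68, 65, 56, 40
The 2 values of 93 occupy positions 1–2 → each gets rank 1.
The 3 values of 88 occupy positions 3–5 → each gets rank 3.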